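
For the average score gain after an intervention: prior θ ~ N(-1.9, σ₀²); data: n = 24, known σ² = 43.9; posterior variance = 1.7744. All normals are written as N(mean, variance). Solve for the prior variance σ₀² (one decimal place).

σ₀² = 59.3

For the Normal–Normal model with known σ², precisions add: τ_n = τ₀ + n/σ².
So 1/σ₀² = 1/1.7744 − 24/43.9 = 0.563571 − 0.546697 = 0.016874.
Hence σ₀² = 1/0.016874 ≈ 59.3.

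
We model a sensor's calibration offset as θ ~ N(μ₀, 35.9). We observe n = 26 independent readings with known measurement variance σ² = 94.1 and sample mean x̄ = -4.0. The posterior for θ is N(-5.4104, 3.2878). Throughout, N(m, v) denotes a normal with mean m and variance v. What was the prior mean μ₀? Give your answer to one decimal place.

The posterior mean is a precision-weighted average: μ_n = (τ₀μ₀ + τ_data·x̄)/(τ₀+τ_data), with τ₀=1/σ₀² and τ_data=n/σ².
Here τ₀ = 1/35.9 = 0.027855 and τ_data = 26/94.1 = 0.276302, so τ_n = 0.304157.
Rearranging for μ₀: μ₀ = (μ_n·τ_n − τ_data·x̄)/τ₀ = (-5.4104·0.304157 − 0.276302·-4.0) / 0.027855 = -0.540403/0.027855 ≈ -19.4.

μ₀ = -19.4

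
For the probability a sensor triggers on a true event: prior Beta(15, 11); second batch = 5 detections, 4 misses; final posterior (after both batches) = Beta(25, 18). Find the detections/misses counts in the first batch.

5 detections and 3 misses

Because Beta–binomial updating is additive in the counts, the combined data contributed (α_post−α_prior, β_post−β_prior) successes and failures.
Total across both batches: 25−15=10 detections, 18−11=7 misses.
Subtract the second batch: 10−5=5 detections and 7−4=3 misses.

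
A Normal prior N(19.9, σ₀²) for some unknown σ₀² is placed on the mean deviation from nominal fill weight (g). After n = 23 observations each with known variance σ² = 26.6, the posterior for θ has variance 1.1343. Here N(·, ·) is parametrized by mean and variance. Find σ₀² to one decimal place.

σ₀² = 59.0

Posterior precision equals prior precision plus data precision: 1/σ_n² = 1/σ₀² + n/σ².
So 1/σ₀² = 1/1.1343 − 23/26.6 = 0.881601 − 0.864662 = 0.016939.
Hence σ₀² = 1/0.016939 ≈ 59.0.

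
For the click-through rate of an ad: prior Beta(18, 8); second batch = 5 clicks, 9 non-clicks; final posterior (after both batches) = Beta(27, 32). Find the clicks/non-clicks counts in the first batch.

4 clicks and 15 non-clicks

Because Beta–binomial updating is additive in the counts, the combined data contributed (α_post−α_prior, β_post−β_prior) successes and failures.
Total across both batches: 27−18=9 clicks, 32−8=24 non-clicks.
Subtract the second batch: 9−5=4 clicks and 24−9=15 non-clicks.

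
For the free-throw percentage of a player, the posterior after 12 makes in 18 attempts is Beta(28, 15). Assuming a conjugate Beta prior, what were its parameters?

Beta(16, 9)

A Beta(α, β) prior with s successes and f failures in binomial data gives a Beta(α+s, β+f) posterior.
Subtract the data counts: 28−12=16, 15−6=9.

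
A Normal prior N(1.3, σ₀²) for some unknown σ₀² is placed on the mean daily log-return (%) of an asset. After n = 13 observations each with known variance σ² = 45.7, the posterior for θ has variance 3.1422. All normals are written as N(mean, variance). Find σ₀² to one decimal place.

σ₀² = 29.6

For the Normal–Normal model with known σ², precisions add: τ_n = τ₀ + n/σ².
So 1/σ₀² = 1/3.1422 − 13/45.7 = 0.318248 − 0.284464 = 0.033784.
Hence σ₀² = 1/0.033784 ≈ 29.6.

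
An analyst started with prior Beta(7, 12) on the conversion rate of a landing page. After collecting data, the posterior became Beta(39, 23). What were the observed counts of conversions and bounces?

32 conversions and 11 bounces

Beta is conjugate to the binomial likelihood: posterior = Beta(a+s, b+f).
Match parameters: s=39−7=32, f=23−12=11.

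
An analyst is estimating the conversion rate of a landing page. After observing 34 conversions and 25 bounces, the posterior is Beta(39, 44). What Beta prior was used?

Beta is conjugate to the binomial likelihood: posterior = Beta(a+s, b+f).
Subtract the data counts: 39−34=5, 44−25=19.

Beta(5, 19)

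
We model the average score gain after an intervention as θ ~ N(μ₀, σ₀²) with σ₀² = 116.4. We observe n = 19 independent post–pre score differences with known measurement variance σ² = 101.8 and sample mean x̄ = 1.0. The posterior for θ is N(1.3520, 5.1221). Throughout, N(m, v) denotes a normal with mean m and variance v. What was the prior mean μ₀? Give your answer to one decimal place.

μ₀ = 9.0

With known observation variance, the Normal–Normal posterior has precision τ_n = τ₀ + n/σ² and mean μ_n = (τ₀μ₀ + (n/σ²)x̄)/τ_n.
Here τ₀ = 1/116.4 = 0.008591 and τ_data = 19/101.8 = 0.186640, so τ_n = 0.195231.
Rearranging for μ₀: μ₀ = (μ_n·τ_n − τ_data·x̄)/τ₀ = (1.3520·0.195231 − 0.186640·1.0) / 0.008591 = 0.077312/0.008591 ≈ 9.0.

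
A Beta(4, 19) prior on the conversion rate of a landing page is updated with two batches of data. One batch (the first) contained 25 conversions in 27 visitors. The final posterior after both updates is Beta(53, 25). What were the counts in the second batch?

Because Beta–binomial updating is additive in the counts, the combined data contributed (α_post−α_prior, β_post−β_prior) successes and failures.
Total across both batches: 53−4=49 conversions, 25−19=6 bounces.
Subtract the first batch: 49−25=24 conversions and 6−2=4 bounces.

24 conversions and 4 bounces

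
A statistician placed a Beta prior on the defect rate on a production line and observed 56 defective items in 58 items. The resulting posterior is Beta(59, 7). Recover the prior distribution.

A Beta(a, b) prior with s successes and f failures in binomial data gives a Beta(a+s, b+f) posterior.
So a = 59 − 56 = 3 and b = 7 − 2 = 5.

Beta(3, 5)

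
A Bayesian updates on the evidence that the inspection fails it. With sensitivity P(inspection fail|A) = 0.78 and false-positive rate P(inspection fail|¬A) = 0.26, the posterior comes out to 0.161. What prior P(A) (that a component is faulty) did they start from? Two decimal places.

P(A) = 0.06

In odds form, posterior odds = prior odds × likelihood ratio, so prior odds = posterior odds ÷ LR.
Posterior odds = 0.161/(1−0.161) = 0.1919. LR = 0.78/0.26 = 3.0000.
Prior odds = 0.1919/3.0000 = 0.0640, so P(A) = 0.0640/(1+0.0640) ≈ 0.06.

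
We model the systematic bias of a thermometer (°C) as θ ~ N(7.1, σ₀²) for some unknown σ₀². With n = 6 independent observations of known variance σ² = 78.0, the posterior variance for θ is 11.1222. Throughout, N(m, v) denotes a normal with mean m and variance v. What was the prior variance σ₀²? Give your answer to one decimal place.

σ₀² = 77.0

For the Normal–Normal model with known σ², precisions add: τ_n = τ₀ + n/σ².
So 1/σ₀² = 1/11.1222 − 6/78.0 = 0.089910 − 0.076923 = 0.012987.
Hence σ₀² = 1/0.012987 ≈ 77.0.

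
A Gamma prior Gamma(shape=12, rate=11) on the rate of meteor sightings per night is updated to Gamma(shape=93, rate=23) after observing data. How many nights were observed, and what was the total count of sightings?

n = 12 nights with total 81 sightings

A Gamma(α, β) prior (rate parametrization) on a Poisson rate with n observations summing to S gives posterior Gamma(α+S, β+n).
Matching: Σxᵢ = 93 − 12 = 81 and n = 23 − 11 = 12.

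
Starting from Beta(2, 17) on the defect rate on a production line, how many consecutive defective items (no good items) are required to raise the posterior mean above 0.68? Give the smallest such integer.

After k defective items and 0 good items the posterior is Beta(2+k, 17), with mean (2+k)/(2+17+k).
Set (2+k)/(19+k) > 0.68 and solve: k > (0.68·19 − 2)/(1 − 0.68) = 34.125.
The smallest integer exceeding 34.125 is 35.

k = 35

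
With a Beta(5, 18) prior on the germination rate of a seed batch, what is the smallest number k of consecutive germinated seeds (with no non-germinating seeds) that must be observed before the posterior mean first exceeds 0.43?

k = 9

After k germinated seeds and 0 non-germinating seeds the posterior is Beta(5+k, 18), with mean (5+k)/(5+18+k).
Set (5+k)/(23+k) > 0.43 and solve: k > (0.43·23 − 5)/(1 − 0.43) = 8.579.
The smallest integer exceeding 8.579 is 9, and checking k=9: (14)/(32) = 0.4375 > 0.43.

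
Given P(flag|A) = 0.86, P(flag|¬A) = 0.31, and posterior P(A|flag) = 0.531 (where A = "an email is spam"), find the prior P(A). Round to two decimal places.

In odds form, posterior odds = prior odds × likelihood ratio, so prior odds = posterior odds ÷ LR.
Posterior odds = 0.531/(1−0.531) = 1.1322. LR = 0.86/0.31 = 2.7742.
Prior odds = 1.1322/2.7742 = 0.4081, so P(A) = 0.4081/(1+0.4081) ≈ 0.29.

P(A) = 0.29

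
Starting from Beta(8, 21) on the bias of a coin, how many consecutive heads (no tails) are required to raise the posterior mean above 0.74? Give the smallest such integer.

After k heads and 0 tails the posterior is Beta(8+k, 21), with mean (8+k)/(8+21+k).
Set (8+k)/(29+k) > 0.74 and solve: k > (0.74·29 − 8)/(1 − 0.74) = 51.769.
The smallest integer exceeding 51.769 is 52.

k = 52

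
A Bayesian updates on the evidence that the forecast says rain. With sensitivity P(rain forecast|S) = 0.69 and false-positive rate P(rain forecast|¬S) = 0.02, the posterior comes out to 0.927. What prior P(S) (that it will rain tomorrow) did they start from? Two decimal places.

In odds form, posterior odds = prior odds × likelihood ratio, so prior odds = posterior odds ÷ LR.
Posterior odds = 0.927/(1−0.927) = 12.6986. LR = 0.69/0.02 = 34.5000.
Prior odds = 12.6986/34.5000 = 0.3681, so P(S) = 0.3681/(1+0.3681) ≈ 0.27.

P(S) = 0.27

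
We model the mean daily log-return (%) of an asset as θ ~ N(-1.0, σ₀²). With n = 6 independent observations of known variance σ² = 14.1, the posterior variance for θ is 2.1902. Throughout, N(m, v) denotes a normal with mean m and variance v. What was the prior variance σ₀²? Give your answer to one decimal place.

σ₀² = 32.2

For the Normal–Normal model with known σ², precisions add: τ_n = τ₀ + n/σ².
So 1/σ₀² = 1/2.1902 − 6/14.1 = 0.456579 − 0.425532 = 0.031047.
Hence σ₀² = 1/0.031047 ≈ 32.2.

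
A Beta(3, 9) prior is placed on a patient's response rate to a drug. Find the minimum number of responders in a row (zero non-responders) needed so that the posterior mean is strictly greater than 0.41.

After k responders and 0 non-responders the posterior is Beta(3+k, 9), with mean (3+k)/(3+9+k).
Set (3+k)/(12+k) > 0.41 and solve: k > (0.41·12 − 3)/(1 − 0.41) = 3.254.
The smallest integer exceeding 3.254 is 4, and checking k=4: (7)/(16) = 0.4375 > 0.41.

k = 4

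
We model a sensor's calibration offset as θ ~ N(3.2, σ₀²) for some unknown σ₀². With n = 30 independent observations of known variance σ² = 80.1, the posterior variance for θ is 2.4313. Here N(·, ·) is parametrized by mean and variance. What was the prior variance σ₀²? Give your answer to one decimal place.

Posterior precision equals prior precision plus data precision: 1/σ_n² = 1/σ₀² + n/σ².
So 1/σ₀² = 1/2.4313 − 30/80.1 = 0.411303 − 0.374532 = 0.036771.
Hence σ₀² = 1/0.036771 ≈ 27.2.

σ₀² = 27.2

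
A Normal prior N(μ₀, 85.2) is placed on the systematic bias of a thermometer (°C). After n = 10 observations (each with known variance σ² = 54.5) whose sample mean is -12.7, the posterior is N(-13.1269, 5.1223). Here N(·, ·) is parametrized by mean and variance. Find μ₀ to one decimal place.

μ₀ = -19.8

With known observation variance, the Normal–Normal posterior has precision τ_n = τ₀ + n/σ² and mean μ_n = (τ₀μ₀ + (n/σ²)x̄)/τ_n.
Here τ₀ = 1/85.2 = 0.011737 and τ_data = 10/54.5 = 0.183486, so τ_n = 0.195223.
Rearranging for μ₀: μ₀ = (μ_n·τ_n − τ_data·x̄)/τ₀ = (-13.1269·0.195223 − 0.183486·-12.7) / 0.011737 = -0.232401/0.011737 ≈ -19.8.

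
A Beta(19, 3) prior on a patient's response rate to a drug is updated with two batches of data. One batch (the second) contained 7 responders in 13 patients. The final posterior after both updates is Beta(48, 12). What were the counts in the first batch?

22 responders and 3 non-responders

Sequential conjugate updates are equivalent to a single update on the pooled data, so total successes = posterior α − prior α and total failures = posterior β − prior β.
Total across both batches: 48−19=29 responders, 12−3=9 non-responders.
Subtract the second batch: 29−7=22 responders and 9−6=3 non-responders.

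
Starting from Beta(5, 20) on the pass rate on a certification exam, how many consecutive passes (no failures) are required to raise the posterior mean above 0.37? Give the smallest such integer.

After k passes and 0 failures the posterior is Beta(5+k, 20), with mean (5+k)/(5+20+k).
Set (5+k)/(25+k) > 0.37 and solve: k > (0.37·25 − 5)/(1 − 0.37) = 6.746.
The smallest integer exceeding 6.746 is 7, and checking k=7: (12)/(32) = 0.3750 > 0.37.

k = 7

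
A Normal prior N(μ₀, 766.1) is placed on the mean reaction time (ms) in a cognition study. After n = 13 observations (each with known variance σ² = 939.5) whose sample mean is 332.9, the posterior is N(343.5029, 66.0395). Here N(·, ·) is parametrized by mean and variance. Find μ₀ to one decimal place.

μ₀ = 455.9

With known observation variance, the Normal–Normal posterior has precision τ_n = τ₀ + n/σ² and mean μ_n = (τ₀μ₀ + (n/σ²)x̄)/τ_n.
Here τ₀ = 1/766.1 = 0.001305 and τ_data = 13/939.5 = 0.013837, so τ_n = 0.015142.
Rearranging for μ₀: μ₀ = (μ_n·τ_n − τ_data·x̄)/τ₀ = (343.5029·0.015142 − 0.013837·332.9) / 0.001305 = 0.594984/0.001305 ≈ 455.9.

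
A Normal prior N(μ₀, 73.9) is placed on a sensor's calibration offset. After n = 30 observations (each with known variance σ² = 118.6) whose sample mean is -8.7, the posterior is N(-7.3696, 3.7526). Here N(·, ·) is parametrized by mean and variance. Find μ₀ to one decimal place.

With known observation variance, the Normal–Normal posterior has precision τ_n = τ₀ + n/σ² and mean μ_n = (τ₀μ₀ + (n/σ²)x̄)/τ_n.
Here τ₀ = 1/73.9 = 0.013532 and τ_data = 30/118.6 = 0.252951, so τ_n = 0.266483.
Rearranging for μ₀: μ₀ = (μ_n·τ_n − τ_data·x̄)/τ₀ = (-7.3696·0.266483 − 0.252951·-8.7) / 0.013532 = 0.236801/0.013532 ≈ 17.5.

μ₀ = 17.5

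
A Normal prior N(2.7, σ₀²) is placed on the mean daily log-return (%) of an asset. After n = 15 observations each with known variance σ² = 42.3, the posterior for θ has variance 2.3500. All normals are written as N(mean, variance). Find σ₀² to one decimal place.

For the Normal–Normal model with known σ², precisions add: τ_n = τ₀ + n/σ².
So 1/σ₀² = 1/2.3500 − 15/42.3 = 0.425532 − 0.354610 = 0.070922.
Hence σ₀² = 1/0.070922 ≈ 14.1.

σ₀² = 14.1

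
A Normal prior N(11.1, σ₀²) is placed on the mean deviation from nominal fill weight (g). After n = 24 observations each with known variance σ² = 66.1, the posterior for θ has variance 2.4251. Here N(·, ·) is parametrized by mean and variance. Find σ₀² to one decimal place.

σ₀² = 20.3

Posterior precision equals prior precision plus data precision: 1/σ_n² = 1/σ₀² + n/σ².
So 1/σ₀² = 1/2.4251 − 24/66.1 = 0.412354 − 0.363086 = 0.049268.
Hence σ₀² = 1/0.049268 ≈ 20.3.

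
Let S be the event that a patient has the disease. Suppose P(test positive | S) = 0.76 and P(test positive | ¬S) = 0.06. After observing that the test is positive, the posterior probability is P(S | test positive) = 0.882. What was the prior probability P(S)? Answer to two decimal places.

Bayes' rule in odds form gives O(S|E) = O(S)·[P(E|S)/P(E|¬S)], hence O(S) = O(S|E)/LR.
Posterior odds = 0.882/(1−0.882) = 7.4746. LR = 0.76/0.06 = 12.6667.
Prior odds = 7.4746/12.6667 = 0.5901, so P(S) = 0.5901/(1+0.5901) ≈ 0.37.

P(S) = 0.37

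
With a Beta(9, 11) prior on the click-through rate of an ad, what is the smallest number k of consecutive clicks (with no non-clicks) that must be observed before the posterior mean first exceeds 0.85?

k = 54

After k clicks and 0 non-clicks the posterior is Beta(9+k, 11), with mean (9+k)/(9+11+k).
Set (9+k)/(20+k) > 0.85 and solve: k > (0.85·20 − 9)/(1 − 0.85) = 53.333.
The smallest integer exceeding 53.333 is 54.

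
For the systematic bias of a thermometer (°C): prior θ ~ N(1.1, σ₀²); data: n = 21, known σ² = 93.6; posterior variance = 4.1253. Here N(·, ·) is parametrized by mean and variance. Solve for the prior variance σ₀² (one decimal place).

Posterior precision equals prior precision plus data precision: 1/σ_n² = 1/σ₀² + n/σ².
So 1/σ₀² = 1/4.1253 − 21/93.6 = 0.242407 − 0.224359 = 0.018048.
Hence σ₀² = 1/0.018048 ≈ 55.4.

σ₀² = 55.4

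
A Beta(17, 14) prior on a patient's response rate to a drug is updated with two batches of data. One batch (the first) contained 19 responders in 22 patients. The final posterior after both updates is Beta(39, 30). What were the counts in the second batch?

3 responders and 13 non-responders

Because Beta–binomial updating is additive in the counts, the combined data contributed (α_post−α_prior, β_post−β_prior) successes and failures.
Total across both batches: 39−17=22 responders, 30−14=16 non-responders.
Subtract the first batch: 22−19=3 responders and 16−3=13 non-responders.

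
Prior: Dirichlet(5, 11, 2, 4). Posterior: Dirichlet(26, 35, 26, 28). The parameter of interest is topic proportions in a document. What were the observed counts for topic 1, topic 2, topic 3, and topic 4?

For a Dirichlet(α) prior with multinomial counts c, the posterior is Dirichlet(α + c) componentwise.
Counts are posterior − prior componentwise: 26−5=21, 35−11=24, 26−2=24, 28−4=24.

counts (21, 24, 24, 24)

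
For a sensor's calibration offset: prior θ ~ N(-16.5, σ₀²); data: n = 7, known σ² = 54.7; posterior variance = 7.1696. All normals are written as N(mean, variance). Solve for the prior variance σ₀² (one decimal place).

σ₀² = 86.9

For the Normal–Normal model with known σ², precisions add: τ_n = τ₀ + n/σ².
So 1/σ₀² = 1/7.1696 − 7/54.7 = 0.139478 − 0.127971 = 0.011507.
Hence σ₀² = 1/0.011507 ≈ 86.9.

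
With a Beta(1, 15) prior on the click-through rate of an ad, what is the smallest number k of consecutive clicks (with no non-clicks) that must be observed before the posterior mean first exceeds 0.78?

After k clicks and 0 non-clicks the posterior is Beta(1+k, 15), with mean (1+k)/(1+15+k).
Set (1+k)/(16+k) > 0.78 and solve: k > (0.78·16 − 1)/(1 − 0.78) = 52.182.
The smallest integer exceeding 52.182 is 53, and checking k=53: (54)/(69) = 0.7826 > 0.78.

k = 53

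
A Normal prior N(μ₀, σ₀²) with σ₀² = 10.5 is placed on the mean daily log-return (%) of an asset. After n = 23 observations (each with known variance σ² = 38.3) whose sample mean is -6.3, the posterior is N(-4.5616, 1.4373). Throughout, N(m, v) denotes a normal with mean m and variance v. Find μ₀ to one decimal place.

With known observation variance, the Normal–Normal posterior has precision τ_n = τ₀ + n/σ² and mean μ_n = (τ₀μ₀ + (n/σ²)x̄)/τ_n.
Here τ₀ = 1/10.5 = 0.095238 and τ_data = 23/38.3 = 0.600522, so τ_n = 0.695760.
Rearranging for μ₀: μ₀ = (μ_n·τ_n − τ_data·x̄)/τ₀ = (-4.5616·0.695760 − 0.600522·-6.3) / 0.095238 = 0.609510/0.095238 ≈ 6.4.

μ₀ = 6.4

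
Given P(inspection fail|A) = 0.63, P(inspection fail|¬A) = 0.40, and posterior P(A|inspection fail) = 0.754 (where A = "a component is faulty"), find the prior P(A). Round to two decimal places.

Bayes' rule in odds form gives O(A|E) = O(A)·[P(E|A)/P(E|¬A)], hence O(A) = O(A|E)/LR.
Posterior odds = 0.754/(1−0.754) = 3.0650. LR = 0.63/0.40 = 1.5750.
Prior odds = 3.0650/1.5750 = 1.9460, so P(A) = 1.9460/(1+1.9460) ≈ 0.66.

P(A) = 0.66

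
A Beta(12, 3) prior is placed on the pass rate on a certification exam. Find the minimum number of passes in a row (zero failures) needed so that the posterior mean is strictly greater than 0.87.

k = 9

After k passes and 0 failures the posterior is Beta(12+k, 3), with mean (12+k)/(12+3+k).
Set (12+k)/(15+k) > 0.87 and solve: k > (0.87·15 − 12)/(1 − 0.87) = 8.077.
The smallest integer exceeding 8.077 is 9, and checking k=9: (21)/(24) = 0.8750 > 0.87.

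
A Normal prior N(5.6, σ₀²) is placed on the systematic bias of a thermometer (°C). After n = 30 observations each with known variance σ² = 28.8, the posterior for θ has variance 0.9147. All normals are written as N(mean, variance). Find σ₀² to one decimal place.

σ₀² = 19.4

Posterior precision equals prior precision plus data precision: 1/σ_n² = 1/σ₀² + n/σ².
So 1/σ₀² = 1/0.9147 − 30/28.8 = 1.093255 − 1.041667 = 0.051588.
Hence σ₀² = 1/0.051588 ≈ 19.4.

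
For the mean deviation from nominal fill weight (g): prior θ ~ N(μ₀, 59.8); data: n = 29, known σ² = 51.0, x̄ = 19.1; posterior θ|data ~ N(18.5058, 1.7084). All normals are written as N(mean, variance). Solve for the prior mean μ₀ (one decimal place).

With known observation variance, the Normal–Normal posterior has precision τ_n = τ₀ + n/σ² and mean μ_n = (τ₀μ₀ + (n/σ²)x̄)/τ_n.
Here τ₀ = 1/59.8 = 0.016722 and τ_data = 29/51.0 = 0.568627, so τ_n = 0.585349.
Rearranging for μ₀: μ₀ = (μ_n·τ_n − τ_data·x̄)/τ₀ = (18.5058·0.585349 − 0.568627·19.1) / 0.016722 = -0.028424/0.016722 ≈ -1.7.

μ₀ = -1.7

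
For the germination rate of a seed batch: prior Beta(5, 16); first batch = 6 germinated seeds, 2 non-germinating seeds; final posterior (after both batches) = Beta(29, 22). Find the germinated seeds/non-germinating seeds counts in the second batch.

18 germinated seeds and 4 non-germinating seeds

Sequential conjugate updates are equivalent to a single update on the pooled data, so total successes = posterior α − prior α and total failures = posterior β − prior β.
Total across both batches: 29−5=24 germinated seeds, 22−16=6 non-germinating seeds.
Subtract the first batch: 24−6=18 germinated seeds and 6−2=4 non-germinating seeds.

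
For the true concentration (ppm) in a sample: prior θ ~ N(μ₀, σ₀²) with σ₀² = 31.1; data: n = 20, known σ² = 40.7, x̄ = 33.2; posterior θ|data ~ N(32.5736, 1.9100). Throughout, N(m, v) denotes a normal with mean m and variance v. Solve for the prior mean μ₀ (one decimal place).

μ₀ = 23.0

With known observation variance, the Normal–Normal posterior has precision τ_n = τ₀ + n/σ² and mean μ_n = (τ₀μ₀ + (n/σ²)x̄)/τ_n.
Here τ₀ = 1/31.1 = 0.032154 and τ_data = 20/40.7 = 0.491400, so τ_n = 0.523554.
Rearranging for μ₀: μ₀ = (μ_n·τ_n − τ_data·x̄)/τ₀ = (32.5736·0.523554 − 0.491400·33.2) / 0.032154 = 0.739559/0.032154 ≈ 23.0.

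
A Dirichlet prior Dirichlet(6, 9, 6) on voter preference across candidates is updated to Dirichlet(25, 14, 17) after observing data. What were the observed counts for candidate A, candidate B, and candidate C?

counts (19, 5, 11)

For a Dirichlet(α) prior with multinomial counts c, the posterior is Dirichlet(α + c) componentwise.
Counts are posterior − prior componentwise: 25−6=19, 14−9=5, 17−6=11.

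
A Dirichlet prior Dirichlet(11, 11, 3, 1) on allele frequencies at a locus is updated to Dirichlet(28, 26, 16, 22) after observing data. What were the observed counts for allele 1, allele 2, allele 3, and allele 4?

For a Dirichlet(α) prior with multinomial counts c, the posterior is Dirichlet(α + c) componentwise.
Counts are posterior − prior componentwise: 28−11=17, 26−11=15, 16−3=13, 22−1=21.

counts (17, 15, 13, 21)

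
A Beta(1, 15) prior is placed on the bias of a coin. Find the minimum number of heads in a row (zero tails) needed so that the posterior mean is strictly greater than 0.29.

After k heads and 0 tails the posterior is Beta(1+k, 15), with mean (1+k)/(1+15+k).
Set (1+k)/(16+k) > 0.29 and solve: k > (0.29·16 − 1)/(1 − 0.29) = 5.127.
The smallest integer exceeding 5.127 is 6, and checking k=6: (7)/(22) = 0.3182 > 0.29.

k = 6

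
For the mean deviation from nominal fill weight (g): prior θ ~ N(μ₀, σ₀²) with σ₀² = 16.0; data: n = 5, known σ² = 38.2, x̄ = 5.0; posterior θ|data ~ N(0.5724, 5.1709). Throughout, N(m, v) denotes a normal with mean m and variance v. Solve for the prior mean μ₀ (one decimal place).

μ₀ = -8.7

The posterior mean is a precision-weighted average: μ_n = (τ₀μ₀ + τ_data·x̄)/(τ₀+τ_data), with τ₀=1/σ₀² and τ_data=n/σ².
Here τ₀ = 1/16.0 = 0.062500 and τ_data = 5/38.2 = 0.130890, so τ_n = 0.193390.
Rearranging for μ₀: μ₀ = (μ_n·τ_n − τ_data·x̄)/τ₀ = (0.5724·0.193390 − 0.130890·5.0) / 0.062500 = -0.543754/0.062500 ≈ -8.7.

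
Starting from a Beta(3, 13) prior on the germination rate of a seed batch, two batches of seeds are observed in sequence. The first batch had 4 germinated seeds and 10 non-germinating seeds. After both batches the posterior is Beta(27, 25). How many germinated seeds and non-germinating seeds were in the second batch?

Because Beta–binomial updating is additive in the counts, the combined data contributed (α_post−α_prior, β_post−β_prior) successes and failures.
Total across both batches: 27−3=24 germinated seeds, 25−13=12 non-germinating seeds.
Subtract the first batch: 24−4=20 germinated seeds and 12−10=2 non-germinating seeds.

20 germinated seeds and 2 non-germinating seeds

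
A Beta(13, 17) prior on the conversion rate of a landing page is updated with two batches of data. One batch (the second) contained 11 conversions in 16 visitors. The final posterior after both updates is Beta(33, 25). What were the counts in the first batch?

9 conversions and 3 bounces

Sequential conjugate updates are equivalent to a single update on the pooled data, so total successes = posterior α − prior α and total failures = posterior β − prior β.
Total across both batches: 33−13=20 conversions, 25−17=8 bounces.
Subtract the second batch: 20−11=9 conversions and 8−5=3 bounces.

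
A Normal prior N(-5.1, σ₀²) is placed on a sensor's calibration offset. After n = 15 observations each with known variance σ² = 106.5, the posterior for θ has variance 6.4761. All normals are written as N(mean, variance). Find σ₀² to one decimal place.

For the Normal–Normal model with known σ², precisions add: τ_n = τ₀ + n/σ².
So 1/σ₀² = 1/6.4761 − 15/106.5 = 0.154414 − 0.140845 = 0.013569.
Hence σ₀² = 1/0.013569 ≈ 73.7.

σ₀² = 73.7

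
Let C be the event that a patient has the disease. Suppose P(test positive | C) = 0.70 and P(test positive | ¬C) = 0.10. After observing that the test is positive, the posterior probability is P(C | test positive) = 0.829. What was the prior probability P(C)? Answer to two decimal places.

In odds form, posterior odds = prior odds × likelihood ratio, so prior odds = posterior odds ÷ LR.
Posterior odds = 0.829/(1−0.829) = 4.8480. LR = 0.70/0.10 = 7.0000.
Prior odds = 4.8480/7.0000 = 0.6926, so P(C) = 0.6926/(1+0.6926) ≈ 0.41.

P(C) = 0.41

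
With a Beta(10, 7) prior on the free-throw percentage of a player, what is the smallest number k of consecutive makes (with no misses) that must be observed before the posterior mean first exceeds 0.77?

After k makes and 0 misses the posterior is Beta(10+k, 7), with mean (10+k)/(10+7+k).
Set (10+k)/(17+k) > 0.77 and solve: k > (0.77·17 − 10)/(1 − 0.77) = 13.435.
The smallest integer exceeding 13.435 is 14, and checking k=14: (24)/(31) = 0.7742 > 0.77.

k = 14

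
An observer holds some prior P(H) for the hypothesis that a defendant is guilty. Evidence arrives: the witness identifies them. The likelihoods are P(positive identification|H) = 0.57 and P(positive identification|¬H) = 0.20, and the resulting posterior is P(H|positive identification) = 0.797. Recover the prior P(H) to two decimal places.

P(H) = 0.58

In odds form, posterior odds = prior odds × likelihood ratio, so prior odds = posterior odds ÷ LR.
Posterior odds = 0.797/(1−0.797) = 3.9261. LR = 0.57/0.20 = 2.8500.
Prior odds = 3.9261/2.8500 = 1.3776, so P(H) = 1.3776/(1+1.3776) ≈ 0.58.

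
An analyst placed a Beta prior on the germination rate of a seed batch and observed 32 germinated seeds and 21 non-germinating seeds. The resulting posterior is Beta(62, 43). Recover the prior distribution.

A Beta(α, β) prior with s successes and f failures in binomial data gives a Beta(α+s, β+f) posterior.
Subtract the data counts: 62−32=30, 43−21=22.

Beta(30, 22)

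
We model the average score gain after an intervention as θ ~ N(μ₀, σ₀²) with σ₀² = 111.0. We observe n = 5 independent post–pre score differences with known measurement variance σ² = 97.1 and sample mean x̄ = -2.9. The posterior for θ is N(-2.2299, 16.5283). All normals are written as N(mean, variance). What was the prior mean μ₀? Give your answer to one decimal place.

μ₀ = 1.6

The posterior mean is a precision-weighted average: μ_n = (τ₀μ₀ + τ_data·x̄)/(τ₀+τ_data), with τ₀=1/σ₀² and τ_data=n/σ².
Here τ₀ = 1/111.0 = 0.009009 and τ_data = 5/97.1 = 0.051493, so τ_n = 0.060502.
Rearranging for μ₀: μ₀ = (μ_n·τ_n − τ_data·x̄)/τ₀ = (-2.2299·0.060502 − 0.051493·-2.9) / 0.009009 = 0.014416/0.009009 ≈ 1.6.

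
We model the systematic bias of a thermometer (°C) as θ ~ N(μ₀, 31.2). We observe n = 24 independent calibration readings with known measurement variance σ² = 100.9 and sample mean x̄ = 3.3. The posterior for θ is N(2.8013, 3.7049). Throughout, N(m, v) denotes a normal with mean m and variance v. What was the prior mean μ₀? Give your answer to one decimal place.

μ₀ = -0.9

The posterior mean is a precision-weighted average: μ_n = (τ₀μ₀ + τ_data·x̄)/(τ₀+τ_data), with τ₀=1/σ₀² and τ_data=n/σ².
Here τ₀ = 1/31.2 = 0.032051 and τ_data = 24/100.9 = 0.237859, so τ_n = 0.269910.
Rearranging for μ₀: μ₀ = (μ_n·τ_n − τ_data·x̄)/τ₀ = (2.8013·0.269910 − 0.237859·3.3) / 0.032051 = -0.028836/0.032051 ≈ -0.9.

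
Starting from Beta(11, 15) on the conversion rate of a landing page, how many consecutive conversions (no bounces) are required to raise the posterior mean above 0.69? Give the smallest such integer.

k = 23

After k conversions and 0 bounces the posterior is Beta(11+k, 15), with mean (11+k)/(11+15+k).
Set (11+k)/(26+k) > 0.69 and solve: k > (0.69·26 − 11)/(1 − 0.69) = 22.387.
The smallest integer exceeding 22.387 is 23, and checking k=23: (34)/(49) = 0.6939 > 0.69.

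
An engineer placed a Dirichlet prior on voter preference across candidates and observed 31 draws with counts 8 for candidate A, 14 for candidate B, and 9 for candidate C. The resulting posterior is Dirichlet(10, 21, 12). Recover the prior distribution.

For a Dirichlet(α) prior with multinomial counts c, the posterior is Dirichlet(α + c) componentwise.
Subtract each count from the matching posterior parameter: 10−8=2, 21−14=7, 12−9=3.

Dirichlet(2, 7, 3)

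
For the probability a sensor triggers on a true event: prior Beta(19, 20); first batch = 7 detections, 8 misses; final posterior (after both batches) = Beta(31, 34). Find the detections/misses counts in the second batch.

5 detections and 6 misses

Sequential conjugate updates are equivalent to a single update on the pooled data, so total successes = posterior α − prior α and total failures = posterior β − prior β.
Total across both batches: 31−19=12 detections, 34−20=14 misses.
Subtract the first batch: 12−7=5 detections and 14−8=6 misses.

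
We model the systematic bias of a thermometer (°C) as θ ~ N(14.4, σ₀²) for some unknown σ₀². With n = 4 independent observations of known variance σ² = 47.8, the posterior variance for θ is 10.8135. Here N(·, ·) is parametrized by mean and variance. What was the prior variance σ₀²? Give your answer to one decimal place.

σ₀² = 113.7

For the Normal–Normal model with known σ², precisions add: τ_n = τ₀ + n/σ².
So 1/σ₀² = 1/10.8135 − 4/47.8 = 0.092477 − 0.083682 = 0.008795.
Hence σ₀² = 1/0.008795 ≈ 113.7.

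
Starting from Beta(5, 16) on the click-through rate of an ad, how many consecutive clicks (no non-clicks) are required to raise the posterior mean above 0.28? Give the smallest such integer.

After k clicks and 0 non-clicks the posterior is Beta(5+k, 16), with mean (5+k)/(5+16+k).
Set (5+k)/(21+k) > 0.28 and solve: k > (0.28·21 − 5)/(1 − 0.28) = 1.222.
The smallest integer exceeding 1.222 is 2, and checking k=2: (7)/(23) = 0.3043 > 0.28.

k = 2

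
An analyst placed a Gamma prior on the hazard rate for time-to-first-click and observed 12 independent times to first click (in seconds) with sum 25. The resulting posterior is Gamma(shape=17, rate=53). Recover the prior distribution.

For an exponential likelihood with a Gamma(α, β) prior on the rate, n observations with total T give posterior Gamma(α+n, β+T).
So α = 17 − 12 = 5 and β = 53 − 25 = 28.

Gamma(shape=5, rate=28)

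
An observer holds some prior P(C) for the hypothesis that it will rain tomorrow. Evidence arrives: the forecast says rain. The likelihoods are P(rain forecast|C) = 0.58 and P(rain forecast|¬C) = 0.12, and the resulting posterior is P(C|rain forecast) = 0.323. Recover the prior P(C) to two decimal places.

P(C) = 0.09

Bayes' rule in odds form gives O(C|E) = O(C)·[P(E|C)/P(E|¬C)], hence O(C) = O(C|E)/LR.
Posterior odds = 0.323/(1−0.323) = 0.4771. LR = 0.58/0.12 = 4.8333.
Prior odds = 0.4771/4.8333 = 0.0987, so P(C) = 0.0987/(1+0.0987) ≈ 0.09.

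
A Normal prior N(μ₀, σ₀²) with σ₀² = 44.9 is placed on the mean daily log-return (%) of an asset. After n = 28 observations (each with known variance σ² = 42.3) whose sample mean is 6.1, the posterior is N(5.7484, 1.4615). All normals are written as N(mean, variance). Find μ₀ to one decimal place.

The posterior mean is a precision-weighted average: μ_n = (τ₀μ₀ + τ_data·x̄)/(τ₀+τ_data), with τ₀=1/σ₀² and τ_data=n/σ².
Here τ₀ = 1/44.9 = 0.022272 and τ_data = 28/42.3 = 0.661939, so τ_n = 0.684211.
Rearranging for μ₀: μ₀ = (μ_n·τ_n − τ_data·x̄)/τ₀ = (5.7484·0.684211 − 0.661939·6.1) / 0.022272 = -0.104709/0.022272 ≈ -4.7.

μ₀ = -4.7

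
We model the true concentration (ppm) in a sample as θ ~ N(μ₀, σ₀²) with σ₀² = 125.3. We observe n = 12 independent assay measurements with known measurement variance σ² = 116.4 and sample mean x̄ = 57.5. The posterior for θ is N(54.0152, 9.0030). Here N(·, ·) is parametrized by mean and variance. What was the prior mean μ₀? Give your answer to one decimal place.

μ₀ = 9.0

The posterior mean is a precision-weighted average: μ_n = (τ₀μ₀ + τ_data·x̄)/(τ₀+τ_data), with τ₀=1/σ₀² and τ_data=n/σ².
Here τ₀ = 1/125.3 = 0.007981 and τ_data = 12/116.4 = 0.103093, so τ_n = 0.111074.
Rearranging for μ₀: μ₀ = (μ_n·τ_n − τ_data·x̄)/τ₀ = (54.0152·0.111074 − 0.103093·57.5) / 0.007981 = 0.071837/0.007981 ≈ 9.0.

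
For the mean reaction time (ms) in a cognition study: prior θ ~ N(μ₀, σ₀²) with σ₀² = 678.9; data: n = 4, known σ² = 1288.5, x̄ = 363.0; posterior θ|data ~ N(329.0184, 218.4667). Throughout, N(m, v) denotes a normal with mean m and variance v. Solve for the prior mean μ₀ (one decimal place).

μ₀ = 257.4

The posterior mean is a precision-weighted average: μ_n = (τ₀μ₀ + τ_data·x̄)/(τ₀+τ_data), with τ₀=1/σ₀² and τ_data=n/σ².
Here τ₀ = 1/678.9 = 0.001473 and τ_data = 4/1288.5 = 0.003104, so τ_n = 0.004577.
Rearranging for μ₀: μ₀ = (μ_n·τ_n − τ_data·x̄)/τ₀ = (329.0184·0.004577 − 0.003104·363.0) / 0.001473 = 0.379165/0.001473 ≈ 257.4.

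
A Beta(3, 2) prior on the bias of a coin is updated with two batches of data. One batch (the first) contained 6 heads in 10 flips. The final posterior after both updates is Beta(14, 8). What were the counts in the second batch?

5 heads and 2 tails

Because Beta–binomial updating is additive in the counts, the combined data contributed (α_post−α_prior, β_post−β_prior) successes and failures.
Total across both batches: 14−3=11 heads, 8−2=6 tails.
Subtract the first batch: 11−6=5 heads and 6−4=2 tails.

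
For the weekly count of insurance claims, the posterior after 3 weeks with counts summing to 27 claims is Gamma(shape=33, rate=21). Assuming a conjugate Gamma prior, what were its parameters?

Gamma(shape=6, rate=18)

A Gamma(α, β) prior (rate parametrization) on a Poisson rate with n observations summing to S gives posterior Gamma(α+S, β+n).
So α = 33 − 27 = 6 and β = 21 − 3 = 18.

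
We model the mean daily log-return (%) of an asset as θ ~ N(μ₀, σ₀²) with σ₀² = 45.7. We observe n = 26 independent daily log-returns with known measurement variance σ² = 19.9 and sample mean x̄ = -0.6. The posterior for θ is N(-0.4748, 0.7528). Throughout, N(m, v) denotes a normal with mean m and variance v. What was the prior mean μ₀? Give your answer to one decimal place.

μ₀ = 7.0

With known observation variance, the Normal–Normal posterior has precision τ_n = τ₀ + n/σ² and mean μ_n = (τ₀μ₀ + (n/σ²)x̄)/τ_n.
Here τ₀ = 1/45.7 = 0.021882 and τ_data = 26/19.9 = 1.306533, so τ_n = 1.328415.
Rearranging for μ₀: μ₀ = (μ_n·τ_n − τ_data·x̄)/τ₀ = (-0.4748·1.328415 − 1.306533·-0.6) / 0.021882 = 0.153188/0.021882 ≈ 7.0.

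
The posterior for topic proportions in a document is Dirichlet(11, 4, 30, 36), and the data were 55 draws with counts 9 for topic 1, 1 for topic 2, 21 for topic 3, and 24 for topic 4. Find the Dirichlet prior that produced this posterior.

Dirichlet(2, 3, 9, 12)

For a Dirichlet(α) prior with multinomial counts c, the posterior is Dirichlet(α + c) componentwise.
Subtract each count from the matching posterior parameter: 11−9=2, 4−1=3, 30−21=9, 36−24=12.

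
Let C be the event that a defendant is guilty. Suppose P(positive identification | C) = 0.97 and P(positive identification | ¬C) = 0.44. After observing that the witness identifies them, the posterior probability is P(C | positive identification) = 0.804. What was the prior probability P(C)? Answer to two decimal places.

P(C) = 0.65

Bayes' rule in odds form gives O(C|E) = O(C)·[P(E|C)/P(E|¬C)], hence O(C) = O(C|E)/LR.
Posterior odds = 0.804/(1−0.804) = 4.1020. LR = 0.97/0.44 = 2.2045.
Prior odds = 4.1020/2.2045 = 1.8607, so P(C) = 1.8607/(1+1.8607) ≈ 0.65.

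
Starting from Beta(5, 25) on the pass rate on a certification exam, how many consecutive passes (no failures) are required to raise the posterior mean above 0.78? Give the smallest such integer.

k = 84

After k passes and 0 failures the posterior is Beta(5+k, 25), with mean (5+k)/(5+25+k).
Set (5+k)/(30+k) > 0.78 and solve: k > (0.78·30 − 5)/(1 − 0.78) = 83.636.
The smallest integer exceeding 83.636 is 84, and checking k=84: (89)/(114) = 0.7807 > 0.78.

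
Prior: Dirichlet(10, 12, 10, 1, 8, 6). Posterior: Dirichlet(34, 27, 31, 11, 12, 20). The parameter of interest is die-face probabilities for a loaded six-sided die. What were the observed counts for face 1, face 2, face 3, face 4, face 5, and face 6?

counts (24, 15, 21, 10, 4, 14)

For a Dirichlet(α) prior with multinomial counts c, the posterior is Dirichlet(α + c) componentwise.
Counts are posterior − prior componentwise: 34−10=24, 27−12=15, 31−10=21, 11−1=10, 12−8=4, 20−6=14.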